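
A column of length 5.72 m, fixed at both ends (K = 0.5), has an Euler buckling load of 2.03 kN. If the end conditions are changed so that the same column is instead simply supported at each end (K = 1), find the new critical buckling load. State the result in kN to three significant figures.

P_cr ≈ 0.507 kN

P_cr ∝ 1/K², so P_cr,new = P_cr,old × (K_old/K_new)² = 2.03 × (0.5/1)²
= 2.03 × 0.2500 = 0.507 kN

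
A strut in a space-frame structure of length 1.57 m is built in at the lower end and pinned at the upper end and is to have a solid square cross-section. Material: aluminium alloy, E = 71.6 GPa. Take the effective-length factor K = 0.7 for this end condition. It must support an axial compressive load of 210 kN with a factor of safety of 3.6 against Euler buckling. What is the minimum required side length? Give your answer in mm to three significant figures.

a ≈ 62.8 mm

Required P_cr = n·P = 3.6 × 210 = 756.0 kN
L_e = K·L = 0.7 × 1.57 = 1.099 m
Required I = P_cr·L_e²/(π²E) = 7.560×10^5 × 1.099² / (π² × 7.16×10^10) = 1.292×10^-6 m⁴
I_req = 1.292×10^6 mm⁴
Solid square: I = a⁴/12  ⇒  a = (12I)^(1/4) = (12×1.292×10^6)^(1/4) = 62.8 mm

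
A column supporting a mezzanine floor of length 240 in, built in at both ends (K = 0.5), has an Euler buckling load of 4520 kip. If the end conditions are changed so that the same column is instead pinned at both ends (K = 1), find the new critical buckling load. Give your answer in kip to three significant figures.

P_cr ∝ 1/K², so P_cr,new = P_cr,old × (K_old/K_new)² = 4520 × (0.5/1)²
= 4520 × 0.2500 = 1130 kip

P_cr ≈ 1130 kip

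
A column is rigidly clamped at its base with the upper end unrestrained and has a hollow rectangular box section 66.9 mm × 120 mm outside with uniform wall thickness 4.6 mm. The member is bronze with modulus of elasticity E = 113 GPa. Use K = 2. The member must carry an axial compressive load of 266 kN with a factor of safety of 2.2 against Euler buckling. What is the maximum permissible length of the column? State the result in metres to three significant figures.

Inner dimensions: h_i = 120 − 2×4.6 = 110.8 mm, b_i = 66.9 − 2×4.6 = 57.70 mm
Weak-axis I_min = (h_o·b_o³ − h_i·b_i³)/12 with b_o = 66.9, b_i = 57.70 mm (shorter outer/inner sides).
I_min = (120×66.9³ − 110.8×57.70³)/12 = 1.220×10^6 mm⁴
I = 1.220×10^-6 m⁴
Required critical load P_cr = n·P = 2.2 × 266 = 585.2 kN = 5.852×10^5 N
From P_cr = π²EI/(K·L)²:  L = (1/K)·√(π²EI/P_cr) = (1/2)·√(π²×1.13×10^11×1.220×10^-6/5.852×10^5)
L = 0.763 m

L_max ≈ 0.763 m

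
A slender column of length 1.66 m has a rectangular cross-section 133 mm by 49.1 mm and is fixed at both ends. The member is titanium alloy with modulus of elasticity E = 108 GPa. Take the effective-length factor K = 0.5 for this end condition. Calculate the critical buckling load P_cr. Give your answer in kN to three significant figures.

Buckling occurs about the weak axis: I_min = h·b³/12 with b = 49.1 mm (the shorter side).
I_min = 133×49.1³/12 = 1.312×10^6 mm⁴
I = 1.312×10^6 mm⁴ = 1.312×10^-6 m⁴
Effective length L_e = K·L = 0.5 × 1.66 = 0.8300 m
P_cr = π²EI / L_e² = π² × 108×10⁹ × 1.312×10^-6 / 0.8300² = 2.030×10^6 N

P_cr ≈ 2030 kN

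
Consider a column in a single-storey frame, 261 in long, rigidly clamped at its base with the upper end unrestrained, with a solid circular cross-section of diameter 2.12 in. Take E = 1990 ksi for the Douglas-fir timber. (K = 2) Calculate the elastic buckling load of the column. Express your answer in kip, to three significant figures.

P_cr ≈ 0.0715 kip

I = πd⁴/64 = π×2.12⁴/64 = 0.9915 in⁴
Effective length L_e = K·L = 2 × 261 = 522.0 in
P_cr = π²EI / L_e² = π² × 1990×10³ × 0.9915 / 522.0² = 71.47 lb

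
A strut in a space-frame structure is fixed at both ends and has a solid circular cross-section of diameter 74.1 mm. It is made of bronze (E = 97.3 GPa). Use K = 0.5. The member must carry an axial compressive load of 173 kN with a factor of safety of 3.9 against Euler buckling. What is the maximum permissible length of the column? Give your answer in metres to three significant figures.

I = πd⁴/64 = π×74.1⁴/64 = 1.480×10^6 mm⁴
I = 1.480×10^-6 m⁴
Required critical load P_cr = n·P = 3.9 × 173 = 674.7 kN = 6.747×10^5 N
From P_cr = π²EI/(K·L)²:  L = (1/K)·√(π²EI/P_cr) = (1/0.5)·√(π²×9.73×10^10×1.480×10^-6/6.747×10^5)
L = 2.90 m

L_max ≈ 2.90 m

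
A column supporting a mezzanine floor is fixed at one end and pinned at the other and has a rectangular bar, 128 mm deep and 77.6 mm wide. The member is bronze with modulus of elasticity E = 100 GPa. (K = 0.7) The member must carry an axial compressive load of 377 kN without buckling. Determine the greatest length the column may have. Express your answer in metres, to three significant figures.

L_max ≈ 5.16 m

Buckling occurs about the weak axis: I_min = h·b³/12 with b = 77.6 mm (the shorter side).
I_min = 128×77.6³/12 = 4.984×10^6 mm⁴
I = 4.984×10^-6 m⁴
At the buckling limit P_cr = P = 3.770×10^5 N
From P_cr = π²EI/(K·L)²:  L = (1/K)·√(π²EI/P_cr) = (1/0.7)·√(π²×1.00×10^11×4.984×10^-6/3.770×10^5)
L = 5.16 m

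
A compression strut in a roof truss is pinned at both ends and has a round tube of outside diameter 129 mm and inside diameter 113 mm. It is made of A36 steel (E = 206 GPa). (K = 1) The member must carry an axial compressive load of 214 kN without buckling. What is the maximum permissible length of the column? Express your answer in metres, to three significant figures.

d_o = 129 mm, d_i = 113 mm
I = π(d_o⁴ − d_i⁴)/64 = π(129⁴ − 113.0⁴)/64 = 5.590×10^6 mm⁴
I = 5.590×10^-6 m⁴
At the buckling limit P_cr = P = 2.140×10^5 N
From P_cr = π²EI/(K·L)²:  L = (1/K)·√(π²EI/P_cr) = (1/1)·√(π²×2.06×10^11×5.590×10^-6/2.140×10^5)
L = 7.29 m

L_max ≈ 7.29 m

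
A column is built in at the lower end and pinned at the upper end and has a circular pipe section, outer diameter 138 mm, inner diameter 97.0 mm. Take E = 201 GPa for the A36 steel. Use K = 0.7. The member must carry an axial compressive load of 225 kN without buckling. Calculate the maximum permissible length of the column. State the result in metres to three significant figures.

L_max ≈ 15.6 m

d_o = 138 mm, d_i = 97.0 mm
I = π(d_o⁴ − d_i⁴)/64 = π(138⁴ − 97.00⁴)/64 = 1.346×10^7 mm⁴
I = 1.346×10^-5 m⁴
At the buckling limit P_cr = P = 2.250×10^5 N
From P_cr = π²EI/(K·L)²:  L = (1/K)·√(π²EI/P_cr) = (1/0.7)·√(π²×2.01×10^11×1.346×10^-5/2.250×10^5)
L = 15.6 m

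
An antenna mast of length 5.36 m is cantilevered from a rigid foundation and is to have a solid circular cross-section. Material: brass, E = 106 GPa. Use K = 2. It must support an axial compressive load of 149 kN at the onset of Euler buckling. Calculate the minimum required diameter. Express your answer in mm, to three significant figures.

d ≈ 135 mm

L_e = K·L = 2 × 5.36 = 10.72 m
Required I = P_cr·L_e²/(π²E) = 1.490×10^5 × 10.72² / (π² × 1.06×10^11) = 1.637×10^-5 m⁴
I_req = 1.637×10^7 mm⁴
Solid circle: I = πd⁴/64  ⇒  d = (64I/π)^(1/4) = (64×1.637×10^7/π)^(1/4) = 135 mm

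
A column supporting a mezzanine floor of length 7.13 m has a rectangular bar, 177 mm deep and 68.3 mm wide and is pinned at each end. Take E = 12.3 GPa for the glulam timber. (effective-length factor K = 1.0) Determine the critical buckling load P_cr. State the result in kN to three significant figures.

P_cr ≈ 11.2 kN

Buckling occurs about the weak axis: I_min = h·b³/12 with b = 68.3 mm (the shorter side).
I_min = 177×68.3³/12 = 4.700×10^6 mm⁴
I = 4.700×10^6 mm⁴ = 4.700×10^-6 m⁴
Effective length L_e = K·L = 1 × 7.13 = 7.130 m
P_cr = π²EI / L_e² = π² × 12.3×10⁹ × 4.700×10^-6 / 7.130² = 1.122×10^4 N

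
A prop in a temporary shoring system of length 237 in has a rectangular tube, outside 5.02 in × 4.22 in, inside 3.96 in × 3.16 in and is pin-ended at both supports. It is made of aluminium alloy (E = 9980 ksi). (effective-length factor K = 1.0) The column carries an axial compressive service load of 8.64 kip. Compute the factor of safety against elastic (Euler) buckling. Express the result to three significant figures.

n ≈ 4.27

Weak-axis I_min = (h_o·b_o³ − h_i·b_i³)/12 with b_o = 4.22, b_i = 3.160 in (shorter outer/inner sides).
I_min = (5.02×4.22³ − 3.960×3.160³)/12 = 21.03 in⁴
Effective length L_e = K·L = 1 × 237 = 237.0 in
P_cr = π²EI / L_e² = π² × 9980×10³ × 21.03 / 237.0² = 3.687×10^4 lb
Factor of safety n = P_cr / P = 36.870 / 8.64 = 4.27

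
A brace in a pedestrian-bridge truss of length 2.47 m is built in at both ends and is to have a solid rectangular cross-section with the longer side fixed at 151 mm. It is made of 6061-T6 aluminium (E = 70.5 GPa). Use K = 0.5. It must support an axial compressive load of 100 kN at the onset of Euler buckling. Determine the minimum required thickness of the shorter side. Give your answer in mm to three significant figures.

L_e = K·L = 0.5 × 2.47 = 1.235 m
Required I = P_cr·L_e²/(π²E) = 1.000×10^5 × 1.235² / (π² × 7.05×10^10) = 2.192×10^-7 m⁴
I_req = 2.192×10^5 mm⁴
Rectangle, weak axis: I_min = h·b³/12 with h = 151 mm fixed  ⇒  b = (12I/h)^(1/3) = 25.9 mm

b ≈ 25.9 mm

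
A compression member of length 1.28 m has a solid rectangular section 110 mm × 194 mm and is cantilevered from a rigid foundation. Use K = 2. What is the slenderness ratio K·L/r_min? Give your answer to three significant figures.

λ ≈ 80.6

Buckling occurs about the weak axis: I_min = h·b³/12 with b = 110 mm (the shorter side).
I_min = 194×110³/12 = 2.152×10^7 mm⁴
A = 2.134×10^4 mm²;  r_min = √(I/A) = √(2.152×10^7/2.134×10^4) = 31.75 mm
L_e = K·L = 2 × 1.28 m = 2.560 m = 2560.0 mm
λ = L_e / r_min = 2560.0 / 31.75 = 80.6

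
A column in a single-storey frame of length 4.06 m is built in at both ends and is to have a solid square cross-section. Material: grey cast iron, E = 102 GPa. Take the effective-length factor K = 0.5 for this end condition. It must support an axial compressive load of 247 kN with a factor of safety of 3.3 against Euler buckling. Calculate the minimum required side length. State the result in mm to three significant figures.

a ≈ 79.5 mm

Required P_cr = n·P = 3.3 × 247 = 815.1 kN
L_e = K·L = 0.5 × 4.06 = 2.030 m
Required I = P_cr·L_e²/(π²E) = 8.151×10^5 × 2.030² / (π² × 1.02×10^11) = 3.337×10^-6 m⁴
I_req = 3.337×10^6 mm⁴
Solid square: I = a⁴/12  ⇒  a = (12I)^(1/4) = (12×3.337×10^6)^(1/4) = 79.5 mm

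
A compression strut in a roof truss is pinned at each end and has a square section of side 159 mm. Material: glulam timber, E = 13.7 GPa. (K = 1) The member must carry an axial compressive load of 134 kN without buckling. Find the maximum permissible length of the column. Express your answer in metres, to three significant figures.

I = a⁴/12 = 159⁴/12 = 5.326×10^7 mm⁴
I = 5.326×10^-5 m⁴
At the buckling limit P_cr = P = 1.340×10^5 N
From P_cr = π²EI/(K·L)²:  L = (1/K)·√(π²EI/P_cr) = (1/1)·√(π²×1.37×10^10×5.326×10^-5/1.340×10^5)
L = 7.33 m

L_max ≈ 7.33 m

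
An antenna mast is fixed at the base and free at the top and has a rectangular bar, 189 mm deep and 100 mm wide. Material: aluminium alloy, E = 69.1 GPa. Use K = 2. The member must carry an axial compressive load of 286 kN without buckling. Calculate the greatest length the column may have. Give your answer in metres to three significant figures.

L_max ≈ 3.06 m

Buckling occurs about the weak axis: I_min = h·b³/12 with b = 100 mm (the shorter side).
I_min = 189×100³/12 = 1.575×10^7 mm⁴
I = 1.575×10^-5 m⁴
At the buckling limit P_cr = P = 2.860×10^5 N
From P_cr = π²EI/(K·L)²:  L = (1/K)·√(π²EI/P_cr) = (1/2)·√(π²×6.91×10^10×1.575×10^-5/2.860×10^5)
L = 3.06 m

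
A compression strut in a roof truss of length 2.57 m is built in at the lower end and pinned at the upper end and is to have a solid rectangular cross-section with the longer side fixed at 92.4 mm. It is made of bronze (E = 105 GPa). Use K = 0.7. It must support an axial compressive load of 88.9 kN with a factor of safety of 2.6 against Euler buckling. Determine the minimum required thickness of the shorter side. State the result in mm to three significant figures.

Required P_cr = n·P = 2.6 × 88.9 = 231.1 kN
L_e = K·L = 0.7 × 2.57 = 1.799 m
Required I = P_cr·L_e²/(π²E) = 2.311×10^5 × 1.799² / (π² × 1.05×10^11) = 7.219×10^-7 m⁴
I_req = 7.219×10^5 mm⁴
Rectangle, weak axis: I_min = h·b³/12 with h = 92.4 mm fixed  ⇒  b = (12I/h)^(1/3) = 45.4 mm

b ≈ 45.4 mm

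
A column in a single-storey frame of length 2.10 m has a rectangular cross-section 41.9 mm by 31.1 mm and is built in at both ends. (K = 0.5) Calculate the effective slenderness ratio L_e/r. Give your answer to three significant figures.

λ ≈ 117

Buckling occurs about the weak axis: I_min = h·b³/12 with b = 31.1 mm (the shorter side).
I_min = 41.9×31.1³/12 = 1.050×10^5 mm⁴
A = 1.303×10^3 mm²;  r_min = √(I/A) = √(1.050×10^5/1.303×10^3) = 8.978 mm
L_e = K·L = 0.5 × 2.10 m = 1.050 m = 1050.0 mm
λ = L_e / r_min = 1050.0 / 8.978 = 117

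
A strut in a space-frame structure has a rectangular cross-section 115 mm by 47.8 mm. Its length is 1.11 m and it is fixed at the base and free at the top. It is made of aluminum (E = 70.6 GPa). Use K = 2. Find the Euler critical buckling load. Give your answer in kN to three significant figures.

P_cr ≈ 148 kN

Buckling occurs about the weak axis: I_min = h·b³/12 with b = 47.8 mm (the shorter side).
I_min = 115×47.8³/12 = 1.047×10^6 mm⁴
I = 1.047×10^6 mm⁴ = 1.047×10^-6 m⁴
Effective length L_e = K·L = 2 × 1.11 = 2.220 m
P_cr = π²EI / L_e² = π² × 70.6×10⁹ × 1.047×10^-6 / 2.220² = 1.480×10^5 N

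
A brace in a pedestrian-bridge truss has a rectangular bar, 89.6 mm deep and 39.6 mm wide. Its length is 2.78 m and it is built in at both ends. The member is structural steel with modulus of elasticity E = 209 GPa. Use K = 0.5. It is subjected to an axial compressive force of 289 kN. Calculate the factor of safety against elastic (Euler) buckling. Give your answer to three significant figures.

Buckling occurs about the weak axis: I_min = h·b³/12 with b = 39.6 mm (the shorter side).
I_min = 89.6×39.6³/12 = 4.637×10^5 mm⁴
I = 4.637×10^5 mm⁴ = 4.637×10^-7 m⁴
Effective length L_e = K·L = 0.5 × 2.78 = 1.390 m
P_cr = π²EI / L_e² = π² × 209×10⁹ × 4.637×10^-7 / 1.390² = 4.950×10^5 N
Factor of safety n = P_cr / P = 495.03 / 289 = 1.71

n ≈ 1.71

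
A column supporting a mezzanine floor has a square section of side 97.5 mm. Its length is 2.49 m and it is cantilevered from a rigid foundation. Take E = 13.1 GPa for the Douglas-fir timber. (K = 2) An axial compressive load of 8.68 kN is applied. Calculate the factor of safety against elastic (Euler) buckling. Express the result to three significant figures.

I = a⁴/12 = 97.5⁴/12 = 7.531×10^6 mm⁴
I = 7.531×10^6 mm⁴ = 7.531×10^-6 m⁴
Effective length L_e = K·L = 2 × 2.49 = 4.980 m
P_cr = π²EI / L_e² = π² × 13.1×10⁹ × 7.531×10^-6 / 4.980² = 3.926×10^4 N
Factor of safety n = P_cr / P = 39.260 / 8.68 = 4.52

n ≈ 4.52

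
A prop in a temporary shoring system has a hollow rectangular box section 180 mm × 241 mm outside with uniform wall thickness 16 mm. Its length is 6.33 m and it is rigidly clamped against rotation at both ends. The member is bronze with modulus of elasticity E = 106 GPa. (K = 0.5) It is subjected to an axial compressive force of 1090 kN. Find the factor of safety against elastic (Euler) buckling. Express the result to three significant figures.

n ≈ 5.81

Inner dimensions: h_i = 241 − 2×16 = 209.0 mm, b_i = 180 − 2×16 = 148.0 mm
Weak-axis I_min = (h_o·b_o³ − h_i·b_i³)/12 with b_o = 180, b_i = 148.0 mm (shorter outer/inner sides).
I_min = (241×180³ − 209.0×148.0³)/12 = 6.066×10^7 mm⁴
I = 6.066×10^7 mm⁴ = 6.066×10^-5 m⁴
Effective length L_e = K·L = 0.5 × 6.33 = 3.165 m
P_cr = π²EI / L_e² = π² × 106×10⁹ × 6.066×10^-5 / 3.165² = 6.336×10^6 N
Factor of safety n = P_cr / P = 6335.7 / 1090 = 5.81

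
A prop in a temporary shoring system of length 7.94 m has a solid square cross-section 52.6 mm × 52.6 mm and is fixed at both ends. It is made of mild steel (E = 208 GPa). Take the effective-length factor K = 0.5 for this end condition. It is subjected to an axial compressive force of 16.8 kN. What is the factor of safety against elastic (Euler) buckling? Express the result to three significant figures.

n ≈ 4.95

I = a⁴/12 = 52.6⁴/12 = 6.379×10^5 mm⁴
I = 6.379×10^5 mm⁴ = 6.379×10^-7 m⁴
Effective length L_e = K·L = 0.5 × 7.94 = 3.970 m
P_cr = π²EI / L_e² = π² × 208×10⁹ × 6.379×10^-7 / 3.970² = 8.309×10^4 N
Factor of safety n = P_cr / P = 83.089 / 16.8 = 4.95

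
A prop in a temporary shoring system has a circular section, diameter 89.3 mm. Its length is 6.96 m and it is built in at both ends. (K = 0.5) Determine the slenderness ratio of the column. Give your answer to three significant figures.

λ ≈ 156

For a solid circle r = d/4 = 89.3/4 = 22.32 mm
L_e = K·L = 0.5 × 6.96 m = 3.480 m = 3480.0 mm
λ = L_e / r_min = 3480.0 / 22.32 = 156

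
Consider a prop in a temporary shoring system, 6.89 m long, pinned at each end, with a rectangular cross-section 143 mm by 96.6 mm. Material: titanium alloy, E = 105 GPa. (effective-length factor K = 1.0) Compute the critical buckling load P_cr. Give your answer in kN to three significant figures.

P_cr ≈ 234 kN

Buckling occurs about the weak axis: I_min = h·b³/12 with b = 96.6 mm (the shorter side).
I_min = 143×96.6³/12 = 1.074×10^7 mm⁴
I = 1.074×10^7 mm⁴ = 1.074×10^-5 m⁴
Effective length L_e = K·L = 1 × 6.89 = 6.890 m
P_cr = π²EI / L_e² = π² × 105×10⁹ × 1.074×10^-5 / 6.890² = 2.345×10^5 N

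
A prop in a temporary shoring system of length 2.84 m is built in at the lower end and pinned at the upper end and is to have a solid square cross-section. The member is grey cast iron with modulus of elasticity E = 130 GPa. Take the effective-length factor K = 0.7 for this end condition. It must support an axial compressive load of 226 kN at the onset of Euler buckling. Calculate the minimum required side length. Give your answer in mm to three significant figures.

a ≈ 53.8 mm

L_e = K·L = 0.7 × 2.84 = 1.988 m
Required I = P_cr·L_e²/(π²E) = 2.260×10^5 × 1.988² / (π² × 1.30×10^11) = 6.961×10^-7 m⁴
I_req = 6.961×10^5 mm⁴
Solid square: I = a⁴/12  ⇒  a = (12I)^(1/4) = (12×6.961×10^5)^(1/4) = 53.8 mm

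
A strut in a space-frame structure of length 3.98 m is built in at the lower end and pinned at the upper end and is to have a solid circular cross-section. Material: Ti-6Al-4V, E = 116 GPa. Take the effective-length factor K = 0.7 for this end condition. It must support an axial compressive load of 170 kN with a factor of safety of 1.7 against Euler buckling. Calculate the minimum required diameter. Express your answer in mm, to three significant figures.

d ≈ 79.5 mm

Required P_cr = n·P = 1.7 × 170 = 289.0 kN
L_e = K·L = 0.7 × 3.98 = 2.786 m
Required I = P_cr·L_e²/(π²E) = 2.890×10^5 × 2.786² / (π² × 1.16×10^11) = 1.959×10^-6 m⁴
I_req = 1.959×10^6 mm⁴
Solid circle: I = πd⁴/64  ⇒  d = (64I/π)^(1/4) = (64×1.959×10^6/π)^(1/4) = 79.5 mm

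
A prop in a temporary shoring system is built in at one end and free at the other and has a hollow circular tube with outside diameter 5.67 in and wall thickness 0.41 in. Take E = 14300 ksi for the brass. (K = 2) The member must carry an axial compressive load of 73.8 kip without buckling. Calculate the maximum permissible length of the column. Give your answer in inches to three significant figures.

L_max ≈ 106 in

Inner diameter d_i = 5.67 − 2×0.41 = 4.850 in
I = π(d_o⁴ − d_i⁴)/64 = π(5.67⁴ − 4.850⁴)/64 = 23.57 in⁴
At the buckling limit P_cr = P = 7.380×10^4 lb
From P_cr = π²EI/(K·L)²:  L = (1/K)·√(π²EI/P_cr) = (1/2)·√(π²×1.43×10^7×23.57/7.380×10^4)
L = 106 in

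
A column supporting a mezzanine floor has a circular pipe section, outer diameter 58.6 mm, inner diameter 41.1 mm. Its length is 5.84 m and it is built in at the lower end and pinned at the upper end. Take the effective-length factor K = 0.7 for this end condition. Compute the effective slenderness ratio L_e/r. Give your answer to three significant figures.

λ ≈ 228

d_o = 58.6 mm, d_i = 41.1 mm
I = π(d_o⁴ − d_i⁴)/64 = π(58.6⁴ − 41.10⁴)/64 = 4.388×10^5 mm⁴
A = 1.370×10^3 mm²;  r_min = √(I/A) = √(4.388×10^5/1.370×10^3) = 17.89 mm
L_e = K·L = 0.7 × 5.84 m = 4.088 m = 4088.0 mm
λ = L_e / r_min = 4088.0 / 17.89 = 228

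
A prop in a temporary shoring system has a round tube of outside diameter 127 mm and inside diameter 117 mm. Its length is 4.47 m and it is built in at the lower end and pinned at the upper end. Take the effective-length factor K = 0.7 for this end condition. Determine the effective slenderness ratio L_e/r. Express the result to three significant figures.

λ ≈ 72.5

d_o = 127 mm, d_i = 117 mm
I = π(d_o⁴ − d_i⁴)/64 = π(127⁴ − 117.0⁴)/64 = 3.571×10^6 mm⁴
A = 1.916×10^3 mm²;  r_min = √(I/A) = √(3.571×10^6/1.916×10^3) = 43.17 mm
L_e = K·L = 0.7 × 4.47 m = 3.129 m = 3129.0 mm
λ = L_e / r_min = 3129.0 / 43.17 = 72.5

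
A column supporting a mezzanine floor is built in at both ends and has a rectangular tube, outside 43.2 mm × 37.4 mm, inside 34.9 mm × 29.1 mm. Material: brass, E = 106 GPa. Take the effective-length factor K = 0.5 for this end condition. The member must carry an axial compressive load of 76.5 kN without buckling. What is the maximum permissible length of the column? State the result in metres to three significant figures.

Weak-axis I_min = (h_o·b_o³ − h_i·b_i³)/12 with b_o = 37.4, b_i = 29.10 mm (shorter outer/inner sides).
I_min = (43.2×37.4³ − 34.90×29.10³)/12 = 1.167×10^5 mm⁴
I = 1.167×10^-7 m⁴
At the buckling limit P_cr = P = 7.650×10^4 N
From P_cr = π²EI/(K·L)²:  L = (1/K)·√(π²EI/P_cr) = (1/0.5)·√(π²×1.06×10^11×1.167×10^-7/7.650×10^4)
L = 2.53 m

L_max ≈ 2.53 m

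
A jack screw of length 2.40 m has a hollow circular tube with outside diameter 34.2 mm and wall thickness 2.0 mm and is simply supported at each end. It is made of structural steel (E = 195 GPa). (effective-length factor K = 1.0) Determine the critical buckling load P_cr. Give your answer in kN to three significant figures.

Inner diameter d_i = 34.2 − 2×2.0 = 30.20 mm
I = π(d_o⁴ − d_i⁴)/64 = π(34.2⁴ − 30.20⁴)/64 = 2.632×10^4 mm⁴
I = 2.632×10^4 mm⁴ = 2.632×10^-8 m⁴
Effective length L_e = K·L = 1 × 2.40 = 2.400 m
P_cr = π²EI / L_e² = π² × 195×10⁹ × 2.632×10^-8 / 2.400² = 8.795×10^3 N

P_cr ≈ 8.80 kN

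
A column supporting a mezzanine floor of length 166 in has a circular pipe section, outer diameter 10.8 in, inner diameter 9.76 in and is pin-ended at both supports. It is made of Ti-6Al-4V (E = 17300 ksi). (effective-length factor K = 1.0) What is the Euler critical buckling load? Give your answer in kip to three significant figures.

P_cr ≈ 1380 kip

d_o = 10.8 in, d_i = 9.76 in
I = π(d_o⁴ − d_i⁴)/64 = π(10.8⁴ − 9.760⁴)/64 = 222.4 in⁴
Effective length L_e = K·L = 1 × 166 = 166.0 in
P_cr = π²EI / L_e² = π² × 17300×10³ × 222.4 / 166.0² = 1.378×10^6 lb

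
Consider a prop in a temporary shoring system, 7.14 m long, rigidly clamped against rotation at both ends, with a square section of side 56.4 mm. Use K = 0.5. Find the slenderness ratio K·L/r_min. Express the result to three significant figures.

For a square r = a/√12 = 56.4/√12 = 16.28 mm
L_e = K·L = 0.5 × 7.14 m = 3.570 m = 3570.0 mm
λ = L_e / r_min = 3570.0 / 16.28 = 219

λ ≈ 219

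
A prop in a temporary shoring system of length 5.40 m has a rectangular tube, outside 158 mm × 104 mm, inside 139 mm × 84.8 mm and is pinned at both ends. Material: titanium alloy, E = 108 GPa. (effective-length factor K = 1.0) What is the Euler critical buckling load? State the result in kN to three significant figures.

P_cr ≈ 283 kN

Weak-axis I_min = (h_o·b_o³ − h_i·b_i³)/12 with b_o = 104, b_i = 84.80 mm (shorter outer/inner sides).
I_min = (158×104³ − 139.0×84.80³)/12 = 7.747×10^6 mm⁴
I = 7.747×10^6 mm⁴ = 7.747×10^-6 m⁴
Effective length L_e = K·L = 1 × 5.40 = 5.400 m
P_cr = π²EI / L_e² = π² × 108×10⁹ × 7.747×10^-6 / 5.400² = 2.832×10^5 N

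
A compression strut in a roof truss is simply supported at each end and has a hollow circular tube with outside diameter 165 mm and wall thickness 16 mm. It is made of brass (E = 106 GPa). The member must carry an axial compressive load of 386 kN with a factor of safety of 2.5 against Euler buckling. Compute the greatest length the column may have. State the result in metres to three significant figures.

Inner diameter d_i = 165 − 2×16 = 133.0 mm
I = π(d_o⁴ − d_i⁴)/64 = π(165⁴ − 133.0⁴)/64 = 2.102×10^7 mm⁴
I = 2.102×10^-5 m⁴
Required critical load P_cr = n·P = 2.5 × 386 = 965.0 kN = 9.650×10^5 N
From P_cr = π²EI/(K·L)²:  L = (1/K)·√(π²EI/P_cr) = (1/1)·√(π²×1.06×10^11×2.102×10^-5/9.650×10^5)
L = 4.77 m

L_max ≈ 4.77 m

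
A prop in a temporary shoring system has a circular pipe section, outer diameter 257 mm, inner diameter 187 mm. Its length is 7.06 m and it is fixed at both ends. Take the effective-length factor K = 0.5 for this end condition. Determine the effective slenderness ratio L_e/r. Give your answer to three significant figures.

λ ≈ 44.4

d_o = 257 mm, d_i = 187 mm
I = π(d_o⁴ − d_i⁴)/64 = π(257⁴ − 187.0⁴)/64 = 1.541×10^8 mm⁴
A = 2.441×10^4 mm²;  r_min = √(I/A) = √(1.541×10^8/2.441×10^4) = 79.46 mm
L_e = K·L = 0.5 × 7.06 m = 3.530 m = 3530.0 mm
λ = L_e / r_min = 3530.0 / 79.46 = 44.4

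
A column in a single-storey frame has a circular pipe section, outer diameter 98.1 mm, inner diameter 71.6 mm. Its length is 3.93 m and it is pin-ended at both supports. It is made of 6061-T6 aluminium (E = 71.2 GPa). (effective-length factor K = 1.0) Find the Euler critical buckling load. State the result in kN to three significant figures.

d_o = 98.1 mm, d_i = 71.6 mm
I = π(d_o⁴ − d_i⁴)/64 = π(98.1⁴ − 71.60⁴)/64 = 3.256×10^6 mm⁴
I = 3.256×10^6 mm⁴ = 3.256×10^-6 m⁴
Effective length L_e = K·L = 1 × 3.93 = 3.930 m
P_cr = π²EI / L_e² = π² × 71.2×10⁹ × 3.256×10^-6 / 3.930² = 1.481×10^5 N

P_cr ≈ 148 kN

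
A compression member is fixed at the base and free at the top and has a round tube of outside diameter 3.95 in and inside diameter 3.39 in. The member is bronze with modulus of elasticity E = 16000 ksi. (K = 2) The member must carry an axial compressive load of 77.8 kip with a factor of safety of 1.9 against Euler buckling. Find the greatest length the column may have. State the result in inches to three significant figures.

L_max ≈ 38.2 in

d_o = 3.95 in, d_i = 3.39 in
I = π(d_o⁴ − d_i⁴)/64 = π(3.95⁴ − 3.390⁴)/64 = 5.467 in⁴
Required critical load P_cr = n·P = 1.9 × 77.8 = 147.8 kip = 1.478×10^5 lb
From P_cr = π²EI/(K·L)²:  L = (1/K)·√(π²EI/P_cr) = (1/2)·√(π²×1.60×10^7×5.467/1.478×10^5)
L = 38.2 in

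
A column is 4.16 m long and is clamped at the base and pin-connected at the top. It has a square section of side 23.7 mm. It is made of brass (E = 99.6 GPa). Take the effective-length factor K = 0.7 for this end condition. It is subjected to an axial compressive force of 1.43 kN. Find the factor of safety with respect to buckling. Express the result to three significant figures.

I = a⁴/12 = 23.7⁴/12 = 2.629×10^4 mm⁴
I = 2.629×10^4 mm⁴ = 2.629×10^-8 m⁴
Effective length L_e = K·L = 0.7 × 4.16 = 2.912 m
P_cr = π²EI / L_e² = π² × 99.6×10⁹ × 2.629×10^-8 / 2.912² = 3.048×10^3 N
Factor of safety n = P_cr / P = 3.0478 / 1.43 = 2.13

n ≈ 2.13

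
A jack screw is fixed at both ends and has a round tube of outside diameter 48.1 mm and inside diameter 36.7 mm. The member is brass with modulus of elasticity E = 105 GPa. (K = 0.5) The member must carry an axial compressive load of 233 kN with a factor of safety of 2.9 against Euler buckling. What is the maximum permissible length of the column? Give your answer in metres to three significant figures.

L_max ≈ 1.03 m

d_o = 48.1 mm, d_i = 36.7 mm
I = π(d_o⁴ − d_i⁴)/64 = π(48.1⁴ − 36.70⁴)/64 = 1.737×10^5 mm⁴
I = 1.737×10^-7 m⁴
Required critical load P_cr = n·P = 2.9 × 233 = 675.7 kN = 6.757×10^5 N
From P_cr = π²EI/(K·L)²:  L = (1/K)·√(π²EI/P_cr) = (1/0.5)·√(π²×1.05×10^11×1.737×10^-7/6.757×10^5)
L = 1.03 m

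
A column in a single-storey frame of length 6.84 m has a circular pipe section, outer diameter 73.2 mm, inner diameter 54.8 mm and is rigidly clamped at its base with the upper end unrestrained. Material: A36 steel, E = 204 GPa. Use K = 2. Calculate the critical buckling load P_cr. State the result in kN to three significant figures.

d_o = 73.2 mm, d_i = 54.8 mm
I = π(d_o⁴ − d_i⁴)/64 = π(73.2⁴ − 54.80⁴)/64 = 9.667×10^5 mm⁴
I = 9.667×10^5 mm⁴ = 9.667×10^-7 m⁴
Effective length L_e = K·L = 2 × 6.84 = 13.68 m
P_cr = π²EI / L_e² = π² × 204×10⁹ × 9.667×10^-7 / 13.68² = 1.040×10^4 N

P_cr ≈ 10.4 kN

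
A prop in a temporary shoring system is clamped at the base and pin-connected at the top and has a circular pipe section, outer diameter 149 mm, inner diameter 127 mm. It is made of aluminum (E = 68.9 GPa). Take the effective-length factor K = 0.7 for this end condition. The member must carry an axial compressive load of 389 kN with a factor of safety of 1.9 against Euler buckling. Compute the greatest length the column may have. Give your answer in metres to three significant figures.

d_o = 149 mm, d_i = 127 mm
I = π(d_o⁴ − d_i⁴)/64 = π(149⁴ − 127.0⁴)/64 = 1.142×10^7 mm⁴
I = 1.142×10^-5 m⁴
Required critical load P_cr = n·P = 1.9 × 389 = 739.1 kN = 7.391×10^5 N
From P_cr = π²EI/(K·L)²:  L = (1/K)·√(π²EI/P_cr) = (1/0.7)·√(π²×6.89×10^10×1.142×10^-5/7.391×10^5)
L = 4.63 m

L_max ≈ 4.63 m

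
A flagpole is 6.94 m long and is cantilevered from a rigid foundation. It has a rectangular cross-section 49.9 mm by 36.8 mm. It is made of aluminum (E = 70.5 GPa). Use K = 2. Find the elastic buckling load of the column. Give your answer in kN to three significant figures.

P_cr ≈ 0.748 kN

Buckling occurs about the weak axis: I_min = h·b³/12 with b = 36.8 mm (the shorter side).
I_min = 49.9×36.8³/12 = 2.072×10^5 mm⁴
I = 2.072×10^5 mm⁴ = 2.072×10^-7 m⁴
Effective length L_e = K·L = 2 × 6.94 = 13.88 m
P_cr = π²EI / L_e² = π² × 70.5×10⁹ × 2.072×10^-7 / 13.88² = 748.5 N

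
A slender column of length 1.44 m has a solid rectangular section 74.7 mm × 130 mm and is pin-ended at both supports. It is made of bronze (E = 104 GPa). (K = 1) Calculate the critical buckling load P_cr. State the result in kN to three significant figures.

Buckling occurs about the weak axis: I_min = h·b³/12 with b = 74.7 mm (the shorter side).
I_min = 130×74.7³/12 = 4.516×10^6 mm⁴
I = 4.516×10^6 mm⁴ = 4.516×10^-6 m⁴
Effective length L_e = K·L = 1 × 1.44 = 1.440 m
P_cr = π²EI / L_e² = π² × 104×10⁹ × 4.516×10^-6 / 1.440² = 2.235×10^6 N

P_cr ≈ 2240 kN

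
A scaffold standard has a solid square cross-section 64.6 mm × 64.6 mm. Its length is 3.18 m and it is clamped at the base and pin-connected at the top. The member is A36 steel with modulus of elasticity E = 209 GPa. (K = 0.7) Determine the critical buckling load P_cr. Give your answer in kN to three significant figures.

P_cr ≈ 604 kN

I = a⁴/12 = 64.6⁴/12 = 1.451×10^6 mm⁴
I = 1.451×10^6 mm⁴ = 1.451×10^-6 m⁴
Effective length L_e = K·L = 0.7 × 3.18 = 2.226 m
P_cr = π²EI / L_e² = π² × 209×10⁹ × 1.451×10^-6 / 2.226² = 6.041×10^5 N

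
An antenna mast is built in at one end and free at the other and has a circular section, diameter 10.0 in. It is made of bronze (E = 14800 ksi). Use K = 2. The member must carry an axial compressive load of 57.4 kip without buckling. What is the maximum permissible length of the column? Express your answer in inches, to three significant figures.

L_max ≈ 559 in

I = πd⁴/64 = π×10.0⁴/64 = 490.9 in⁴
At the buckling limit P_cr = P = 5.740×10^4 lb
From P_cr = π²EI/(K·L)²:  L = (1/K)·√(π²EI/P_cr) = (1/2)·√(π²×1.48×10^7×490.9/5.740×10^4)
L = 559 in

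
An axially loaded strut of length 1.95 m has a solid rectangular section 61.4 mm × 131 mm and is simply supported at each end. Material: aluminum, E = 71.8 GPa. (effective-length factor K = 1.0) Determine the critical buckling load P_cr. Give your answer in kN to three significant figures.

P_cr ≈ 471 kN

Buckling occurs about the weak axis: I_min = h·b³/12 with b = 61.4 mm (the shorter side).
I_min = 131×61.4³/12 = 2.527×10^6 mm⁴
I = 2.527×10^6 mm⁴ = 2.527×10^-6 m⁴
Effective length L_e = K·L = 1 × 1.95 = 1.950 m
P_cr = π²EI / L_e² = π² × 71.8×10⁹ × 2.527×10^-6 / 1.950² = 4.709×10^5 N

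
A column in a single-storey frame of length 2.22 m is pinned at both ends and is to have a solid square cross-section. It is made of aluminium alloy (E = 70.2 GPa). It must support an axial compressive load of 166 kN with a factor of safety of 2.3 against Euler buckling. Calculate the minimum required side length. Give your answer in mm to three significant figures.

Required P_cr = n·P = 2.3 × 166 = 381.8 kN
L_e = K·L = 1 × 2.22 = 2.220 m
Required I = P_cr·L_e²/(π²E) = 3.818×10^5 × 2.220² / (π² × 7.02×10^10) = 2.716×10^-6 m⁴
I_req = 2.716×10^6 mm⁴
Solid square: I = a⁴/12  ⇒  a = (12I)^(1/4) = (12×2.716×10^6)^(1/4) = 75.6 mm

a ≈ 75.6 mm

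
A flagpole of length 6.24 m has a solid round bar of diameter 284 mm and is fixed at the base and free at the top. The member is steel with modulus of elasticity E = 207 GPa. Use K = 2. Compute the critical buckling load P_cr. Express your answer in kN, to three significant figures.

P_cr ≈ 4190 kN

I = πd⁴/64 = π×284⁴/64 = 3.193×10^8 mm⁴
I = 3.193×10^8 mm⁴ = 3.193×10^-4 m⁴
Effective length L_e = K·L = 2 × 6.24 = 12.48 m
P_cr = π²EI / L_e² = π² × 207×10⁹ × 3.193×10^-4 / 12.48² = 4.189×10^6 N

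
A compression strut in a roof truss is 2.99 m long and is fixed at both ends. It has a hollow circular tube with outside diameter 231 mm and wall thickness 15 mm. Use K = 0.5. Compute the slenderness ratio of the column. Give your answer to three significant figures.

Inner diameter d_i = 231 − 2×15 = 201.0 mm
I = π(d_o⁴ − d_i⁴)/64 = π(231⁴ − 201.0⁴)/64 = 5.965×10^7 mm⁴
A = 1.018×10^4 mm²;  r_min = √(I/A) = √(5.965×10^7/1.018×10^4) = 76.55 mm
L_e = K·L = 0.5 × 2.99 m = 1.495 m = 1495.0 mm
λ = L_e / r_min = 1495.0 / 76.55 = 19.5

λ ≈ 19.5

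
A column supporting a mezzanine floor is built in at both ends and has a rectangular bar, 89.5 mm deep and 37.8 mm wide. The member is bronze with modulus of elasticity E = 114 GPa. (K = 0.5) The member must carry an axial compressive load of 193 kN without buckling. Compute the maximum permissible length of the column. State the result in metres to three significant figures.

L_max ≈ 3.06 m

Buckling occurs about the weak axis: I_min = h·b³/12 with b = 37.8 mm (the shorter side).
I_min = 89.5×37.8³/12 = 4.028×10^5 mm⁴
I = 4.028×10^-7 m⁴
At the buckling limit P_cr = P = 1.930×10^5 N
From P_cr = π²EI/(K·L)²:  L = (1/K)·√(π²EI/P_cr) = (1/0.5)·√(π²×1.14×10^11×4.028×10^-7/1.930×10^5)
L = 3.06 m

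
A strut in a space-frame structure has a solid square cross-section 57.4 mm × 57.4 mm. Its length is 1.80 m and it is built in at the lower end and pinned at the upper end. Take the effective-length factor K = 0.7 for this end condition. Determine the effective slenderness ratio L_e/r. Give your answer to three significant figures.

λ ≈ 76.0

I = a⁴/12 = 57.4⁴/12 = 9.046×10^5 mm⁴
A = 3.295×10^3 mm²;  r_min = √(I/A) = √(9.046×10^5/3.295×10^3) = 16.57 mm
L_e = K·L = 0.7 × 1.80 m = 1.260 m = 1260.0 mm
λ = L_e / r_min = 1260.0 / 16.57 = 76.0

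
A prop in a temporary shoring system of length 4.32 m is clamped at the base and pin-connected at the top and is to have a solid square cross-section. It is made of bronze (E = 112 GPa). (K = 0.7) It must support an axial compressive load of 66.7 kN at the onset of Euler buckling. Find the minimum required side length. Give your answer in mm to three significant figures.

L_e = K·L = 0.7 × 4.32 = 3.024 m
Required I = P_cr·L_e²/(π²E) = 6.670×10^4 × 3.024² / (π² × 1.12×10^11) = 5.518×10^-7 m⁴
I_req = 5.518×10^5 mm⁴
Solid square: I = a⁴/12  ⇒  a = (12I)^(1/4) = (12×5.518×10^5)^(1/4) = 50.7 mm

a ≈ 50.7 mm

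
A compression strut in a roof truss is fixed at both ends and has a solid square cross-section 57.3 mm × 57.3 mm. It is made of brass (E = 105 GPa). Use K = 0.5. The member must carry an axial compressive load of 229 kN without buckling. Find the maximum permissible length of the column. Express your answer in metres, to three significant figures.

I = a⁴/12 = 57.3⁴/12 = 8.983×10^5 mm⁴
I = 8.983×10^-7 m⁴
At the buckling limit P_cr = P = 2.290×10^5 N
From P_cr = π²EI/(K·L)²:  L = (1/K)·√(π²EI/P_cr) = (1/0.5)·√(π²×1.05×10^11×8.983×10^-7/2.290×10^5)
L = 4.03 m

L_max ≈ 4.03 m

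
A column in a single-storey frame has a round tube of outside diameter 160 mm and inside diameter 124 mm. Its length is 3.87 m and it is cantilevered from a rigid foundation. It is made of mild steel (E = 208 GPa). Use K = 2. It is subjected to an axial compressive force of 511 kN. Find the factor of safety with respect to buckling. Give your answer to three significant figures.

d_o = 160 mm, d_i = 124 mm
I = π(d_o⁴ − d_i⁴)/64 = π(160⁴ − 124.0⁴)/64 = 2.056×10^7 mm⁴
I = 2.056×10^7 mm⁴ = 2.056×10^-5 m⁴
Effective length L_e = K·L = 2 × 3.87 = 7.740 m
P_cr = π²EI / L_e² = π² × 208×10⁹ × 2.056×10^-5 / 7.740² = 7.047×10^5 N
Factor of safety n = P_cr / P = 704.70 / 511 = 1.38

n ≈ 1.38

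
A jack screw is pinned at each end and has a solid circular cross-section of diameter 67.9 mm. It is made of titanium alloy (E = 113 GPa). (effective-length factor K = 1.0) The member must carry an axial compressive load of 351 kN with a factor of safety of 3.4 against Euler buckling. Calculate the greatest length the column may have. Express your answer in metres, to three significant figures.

L_max ≈ 0.987 m

I = πd⁴/64 = π×67.9⁴/64 = 1.043×10^6 mm⁴
I = 1.043×10^-6 m⁴
Required critical load P_cr = n·P = 3.4 × 351 = 1193 kN = 1.193×10^6 N
From P_cr = π²EI/(K·L)²:  L = (1/K)·√(π²EI/P_cr) = (1/1)·√(π²×1.13×10^11×1.043×10^-6/1.193×10^6)
L = 0.987 m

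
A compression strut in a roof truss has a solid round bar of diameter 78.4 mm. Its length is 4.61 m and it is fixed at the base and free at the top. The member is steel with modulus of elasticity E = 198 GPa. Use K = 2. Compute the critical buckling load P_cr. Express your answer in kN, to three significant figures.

I = πd⁴/64 = π×78.4⁴/64 = 1.855×10^6 mm⁴
I = 1.855×10^6 mm⁴ = 1.855×10^-6 m⁴
Effective length L_e = K·L = 2 × 4.61 = 9.220 m
P_cr = π²EI / L_e² = π² × 198×10⁹ × 1.855×10^-6 / 9.220² = 4.263×10^4 N

P_cr ≈ 42.6 kN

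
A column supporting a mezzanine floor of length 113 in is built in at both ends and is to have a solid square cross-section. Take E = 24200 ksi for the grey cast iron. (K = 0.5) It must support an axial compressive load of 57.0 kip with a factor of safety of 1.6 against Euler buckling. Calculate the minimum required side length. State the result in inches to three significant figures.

Required P_cr = n·P = 1.6 × 57.0 = 91.20 kip
L_e = K·L = 0.5 × 113 = 56.50 in
Required I = P_cr·L_e²/(π²E) = 9.120×10^4 × 56.50² / (π² × 2.42×10^7) = 1.219 in⁴
Solid square: I = a⁴/12  ⇒  a = (12I)^(1/4) = (12×1.219)^(1/4) = 1.96 in

a ≈ 1.96 in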